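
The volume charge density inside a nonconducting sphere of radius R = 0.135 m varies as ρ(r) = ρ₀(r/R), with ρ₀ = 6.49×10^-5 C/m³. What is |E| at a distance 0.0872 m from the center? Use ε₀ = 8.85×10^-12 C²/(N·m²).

Take a concentric spherical Gaussian surface of radius r = 0.0872 m (r < R).
Q_enc = ∫₀^r ρ(r')·4πr'² dr' = (4πρ₀/R) ∫₀^r r'^3 dr' = 4πρ₀ r^4/(4·R) = 8.732e-8 C.
Since E is radial and uniform over the Gaussian sphere, Φ = E·4πr² = Q_enc/ε₀.
E = |Q_enc|/(4πε₀r²) = (8.732e-8)/(4π·8.85×10^-12·(0.0872)²) = 1.03×10^5 N/C.

E ≈ 1.03e5 N/C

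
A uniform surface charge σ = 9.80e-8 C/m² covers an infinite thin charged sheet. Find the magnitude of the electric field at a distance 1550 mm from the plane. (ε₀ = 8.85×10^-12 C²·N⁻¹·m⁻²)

The symmetry is planar: E is normal to the sheet and the same magnitude on both sides. Take a pillbox straddling the sheet with end-cap area A.
Flux Φ = 2EA and Q_enc = σA, so 2EA = σA/ε₀ ⇒ E = |σ|/(2ε₀), independent of distance.
E = |σ|/(2ε₀) = (9.80×10^-8)/(2·8.85×10^-12) = 5.54×10^3 N/C.

|E| = 5.54×10^3 V/m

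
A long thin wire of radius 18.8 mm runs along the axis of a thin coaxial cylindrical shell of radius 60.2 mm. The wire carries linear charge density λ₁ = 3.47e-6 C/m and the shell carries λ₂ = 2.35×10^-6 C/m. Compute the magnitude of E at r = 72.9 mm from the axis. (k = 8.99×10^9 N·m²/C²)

Coaxial Gaussian cylinder, radius r = 72.9 mm, length L (r > 60.2 mm, enclosing both).
λ_enc = λ₁ + λ₂ = (3.47×10^-6) + (2.35×10^-6) = 5.82×10^-6 C/m.
Since E is radial and uniform over the curved surface, Φ = E·2πrL = Q_enc/ε₀ = λ_enc L/ε₀.
E = 2k|λ_enc|/r = 2(8.99×10^9)(5.82e-6)/(0.0729) = 1.44e6 N/C.

|E| = 1.44×10^6 N/C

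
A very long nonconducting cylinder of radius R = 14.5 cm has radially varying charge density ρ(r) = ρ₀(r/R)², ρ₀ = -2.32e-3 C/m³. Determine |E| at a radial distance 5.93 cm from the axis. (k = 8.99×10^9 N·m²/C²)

E ≈ 6.50e5 N/C

Take a coaxial cylindrical Gaussian surface of radius r = 5.93 cm and length L (r < R).
Integrating ρ over the cross-section to radius r: λ_enc = (2πρ₀/R²) ∫₀^r r'^3 dr' = 2πρ₀ r^4/(4·R²) = -2.143×10^-6 C/m.
Since E is radial and uniform over the curved surface, Φ = E·2πrL = Q_enc/ε₀ = λ_enc L/ε₀.
E = 2k|λ_enc|/r = 2(8.99×10^9)(2.143e-6)/(0.0593) = 6.50×10^5 N/C.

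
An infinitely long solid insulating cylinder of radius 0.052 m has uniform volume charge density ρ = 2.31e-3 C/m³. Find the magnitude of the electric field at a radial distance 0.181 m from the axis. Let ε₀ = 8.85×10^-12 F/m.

E = 1.95×10^6 V/m

Take a coaxial cylindrical Gaussian surface of radius r = 0.181 m and length L (r > 0.052 m, full cross-section enclosed).
λ_enc = ρ·πR² = (2.31e-3)π(0.052)² = 1.962e-5 C/m.
Gauss's law: E·2πrL = λ_enc L/ε₀.
E = |λ_enc|/(2πε₀r) = (1.962e-5)/(2π·8.85×10^-12·0.181) = 1.95×10^6 N/C.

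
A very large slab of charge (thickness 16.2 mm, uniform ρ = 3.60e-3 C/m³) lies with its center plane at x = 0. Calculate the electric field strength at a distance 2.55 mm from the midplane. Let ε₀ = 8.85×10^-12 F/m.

By symmetry E is perpendicular to the slab. A Gaussian pillbox from −2.55 mm to +2.55 mm (face area A) lies entirely within the slab.
Q_enc = ρ·(2x)·A and flux = 2EA, so 2EA = 2ρxA/ε₀ ⇒ E = |ρ|x/ε₀.
E = (3.60e-3)(0.00255)/(8.85×10^-12) = 1.04×10^6 N/C.

|E| = 1.04×10^6 N/C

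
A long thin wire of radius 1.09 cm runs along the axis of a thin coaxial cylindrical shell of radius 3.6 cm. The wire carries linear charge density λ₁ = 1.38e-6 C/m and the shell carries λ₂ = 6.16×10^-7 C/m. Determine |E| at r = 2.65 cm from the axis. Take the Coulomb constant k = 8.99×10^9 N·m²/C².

E ≈ 9.36e5 N/C

Coaxial Gaussian cylinder, radius r = 2.65 cm, length L (between the conductors, 1.09 cm < r < 3.6 cm).
Only the inner wire is enclosed; the outer shell contributes nothing inside itself. λ_enc = λ₁ = 1.38×10^-6 C/m.
By Gauss's law (flux through the curved wall only), E·2πrL = λ_enc L/ε₀.
E = 2k|λ_enc|/r = 2(8.99×10^9)(1.38e-6)/(0.0265) = 9.36×10^5 N/C.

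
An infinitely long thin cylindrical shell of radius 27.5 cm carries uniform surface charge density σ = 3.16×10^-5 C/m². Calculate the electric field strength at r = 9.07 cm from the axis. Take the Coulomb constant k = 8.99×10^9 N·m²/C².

E = 0 (no enclosed charge)

Choose a coaxial cylinder of radius r = 9.07 cm (arbitrary length L) as the Gaussian surface (r < 27.5 cm, inside the shell).
All the surface charge lies outside this cylinder: Q_enc = 0, hence E = 0.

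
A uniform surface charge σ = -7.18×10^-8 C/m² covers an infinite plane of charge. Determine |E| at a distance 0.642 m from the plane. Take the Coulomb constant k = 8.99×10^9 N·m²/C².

The symmetry is planar: E is normal to the sheet and the same magnitude on both sides. Take a pillbox straddling the sheet with end-cap area A.
Only the two end caps contribute flux: Φ = 2EA. With Q_enc = σA, Gauss's law gives E = |σ|/(2ε₀).
E = 2πk|σ| = 2π(8.99×10^9)(7.18×10^-8) = 4.06×10^3 N/C.

|E| ≈ 4.06e3 N/C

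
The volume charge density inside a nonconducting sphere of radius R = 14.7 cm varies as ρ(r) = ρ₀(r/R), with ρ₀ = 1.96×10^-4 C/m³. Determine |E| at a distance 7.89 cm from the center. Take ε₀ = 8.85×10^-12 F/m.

Take a concentric spherical Gaussian surface of radius r = 7.89 cm (r < R).
Q_enc = ∫₀^r ρ(r')·4πr'² dr' = (4πρ₀/R) ∫₀^r r'^3 dr' = 4πρ₀ r^4/(4·R) = 1.623×10^-7 C.
Applying ∮E·dA = Q_enc/ε₀ with Φ = E(4πr²):
E = |Q_enc|/(4πε₀r²) = (1.623×10^-7)/(4π·8.85×10^-12·(0.0789)²) = 2.34×10^5 N/C.

|E| ≈ 2.34e5 N/C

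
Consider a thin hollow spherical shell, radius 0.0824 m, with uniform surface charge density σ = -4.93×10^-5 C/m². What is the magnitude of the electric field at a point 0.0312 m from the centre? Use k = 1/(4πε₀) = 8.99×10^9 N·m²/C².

Use a concentric Gaussian sphere at r = 0.0312 m (inside the shell, r < 0.0824 m).
All the charge is outside the Gaussian surface: Q_enc = 0, hence E = 0 everywhere inside the shell.

E = 0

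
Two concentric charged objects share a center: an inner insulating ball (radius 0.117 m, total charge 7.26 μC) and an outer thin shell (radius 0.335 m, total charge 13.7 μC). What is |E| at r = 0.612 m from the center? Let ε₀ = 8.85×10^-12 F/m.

E ≈ 5.03×10^5 N/C

By spherical symmetry E is radial; choose a Gaussian sphere of radius r = 0.612 m (r > 0.335 m, enclosing both).
Q_enc = (7.26 μC) + (13.7 μC) = 2.096×10^-5 C.
Applying ∮E·dA = Q_enc/ε₀ with Φ = E(4πr²):
E = |Q_enc|/(4πε₀r²) = (2.096e-5)/(4π·8.85×10^-12·(0.612)²) = 5.03×10^5 N/C.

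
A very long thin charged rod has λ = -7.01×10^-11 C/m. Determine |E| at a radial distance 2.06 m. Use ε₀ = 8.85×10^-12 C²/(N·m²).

Choose a coaxial cylinder of radius r = 2.06 m (arbitrary length L) as the Gaussian surface.
Q_enc = λL, so λ_enc = -7.01e-11 C/m.
Since E is radial and uniform over the curved surface, Φ = E·2πrL = Q_enc/ε₀ = λ_enc L/ε₀.
E = |λ_enc|/(2πε₀r) = (7.01×10^-11)/(2π·8.85×10^-12·2.06) = 0.612 N/C.

E ≈ 0.612 V/m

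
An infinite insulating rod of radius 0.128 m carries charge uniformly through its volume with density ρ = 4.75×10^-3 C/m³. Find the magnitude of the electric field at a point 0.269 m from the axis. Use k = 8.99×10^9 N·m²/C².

By cylindrical symmetry E is radial; use a coaxial Gaussian cylinder of radius 0.269 m and length L (r > 0.128 m, full cross-section enclosed).
λ_enc = ρ·πR² = (4.75×10^-3)π(0.128)² = 2.445×10^-4 C/m.
Since E is radial and uniform over the curved surface, Φ = E·2πrL = Q_enc/ε₀ = λ_enc L/ε₀.
E = 2k|λ_enc|/r = 2(8.99×10^9)(2.445×10^-4)/(0.269) = 1.63×10^7 N/C.

|E| = 1.63e7 N/C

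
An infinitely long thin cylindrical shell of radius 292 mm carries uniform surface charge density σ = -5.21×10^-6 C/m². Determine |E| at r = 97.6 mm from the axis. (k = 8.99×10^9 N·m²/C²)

E = 0

By cylindrical symmetry E is radial; use a coaxial Gaussian cylinder of radius 97.6 mm and length L (r < 292 mm, inside the shell).
No charge is enclosed, so Gauss's law gives E·2πrL = 0 ⇒ E = 0.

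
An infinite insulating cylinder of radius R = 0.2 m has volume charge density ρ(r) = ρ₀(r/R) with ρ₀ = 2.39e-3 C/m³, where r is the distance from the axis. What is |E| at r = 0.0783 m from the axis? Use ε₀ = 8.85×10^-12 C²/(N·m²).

Choose a coaxial cylinder of radius r = 0.0783 m (arbitrary length L) as the Gaussian surface (r < R).
λ_enc = ∫₀^r ρ(r')·2πr' dr' = (2πρ₀/R)·r^3/3 = 1.201×10^-5 C/m.
By Gauss's law (flux through the curved wall only), E·2πrL = λ_enc L/ε₀.
E = |λ_enc|/(2πε₀r) = (1.201×10^-5)/(2π·8.85×10^-12·0.0783) = 2.76e6 N/C.

|E| = 2.76e6 N/C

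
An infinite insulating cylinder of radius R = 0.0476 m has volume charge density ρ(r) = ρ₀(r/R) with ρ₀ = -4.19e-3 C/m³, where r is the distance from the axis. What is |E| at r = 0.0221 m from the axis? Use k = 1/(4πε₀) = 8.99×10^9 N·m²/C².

Coaxial Gaussian cylinder, radius r = 0.0221 m, length L (r < R).
Integrating ρ over the cross-section to radius r: λ_enc = (2πρ₀/R) ∫₀^r r'^2 dr' = 2πρ₀ r^3/(3·R) = -1.99e-6 C/m.
By Gauss's law (flux through the curved wall only), E·2πrL = λ_enc L/ε₀.
E = 2k|λ_enc|/r = 2(8.99×10^9)(1.99×10^-6)/(0.0221) = 1.62×10^6 N/C.

E ≈ 1.62×10^6 N/C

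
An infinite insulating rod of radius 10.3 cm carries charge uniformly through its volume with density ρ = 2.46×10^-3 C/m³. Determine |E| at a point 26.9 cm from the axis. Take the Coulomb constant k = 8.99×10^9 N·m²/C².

E = 5.48e6 V/m

Coaxial Gaussian cylinder, radius r = 26.9 cm, length L (r > 10.3 cm, full cross-section enclosed).
λ_enc = ρ·πR² = (2.46×10^-3)π(0.103)² = 8.199×10^-5 C/m.
Applying ∮E·dA = Q_enc/ε₀ with the end caps contributing no flux:
E = 2k|λ_enc|/r = 2(8.99×10^9)(8.199e-5)/(0.269) = 5.48e6 N/C.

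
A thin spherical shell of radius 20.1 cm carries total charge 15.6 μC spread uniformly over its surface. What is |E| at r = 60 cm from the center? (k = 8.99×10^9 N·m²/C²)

E = 3.90×10^5 N/C

Take a concentric spherical Gaussian surface of radius r = 60 cm (r > 20.1 cm).
The entire shell is enclosed: Q_enc = 1.56×10^-5 C.
Applying ∮E·dA = Q_enc/ε₀ with Φ = E(4πr²):
E = k|Q_enc|/r² = (8.99×10^9)(1.56×10^-5)/(0.6)² = 3.90×10^5 N/C.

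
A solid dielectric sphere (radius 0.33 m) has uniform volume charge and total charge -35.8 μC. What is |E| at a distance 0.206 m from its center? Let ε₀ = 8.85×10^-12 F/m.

|E| = 1.85e6 N/C

By spherical symmetry E is radial; choose a Gaussian sphere of radius r = 0.206 m (r < R).
For a uniform sphere the enclosed fraction is (r/R)³, so Q_enc = (-35.8 μC)(0.206/0.33)³ = -8.708e-6 C.
Since E is radial and uniform over the Gaussian sphere, Φ = E·4πr² = Q_enc/ε₀.
E = |Q_enc|/(4πε₀r²) = (8.708×10^-6)/(4π·8.85×10^-12·(0.206)²) = 1.85×10^6 N/C.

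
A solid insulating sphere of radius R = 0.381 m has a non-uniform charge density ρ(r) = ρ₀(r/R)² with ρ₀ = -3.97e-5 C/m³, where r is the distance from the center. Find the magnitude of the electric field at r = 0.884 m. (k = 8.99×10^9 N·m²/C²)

Take a concentric spherical Gaussian surface of radius r = 0.884 m (r > R, all charge enclosed).
Q_enc = 4π ∫₀^R ρ₀(r'/R)^2 r'² dr' = 4πρ₀R³/5 = -5.518×10^-6 C.
Gauss's law: E·4πr² = Q_enc/ε₀.
E = k|Q_enc|/r² = (8.99×10^9)(5.518×10^-6)/(0.884)² = 6.35×10^4 N/C.

E ≈ 6.35e4 N/C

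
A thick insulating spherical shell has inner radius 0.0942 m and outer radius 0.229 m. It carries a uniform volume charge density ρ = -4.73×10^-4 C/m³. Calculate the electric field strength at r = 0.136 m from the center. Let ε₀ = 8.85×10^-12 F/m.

E ≈ 1.62×10^6 V/m

Use a concentric Gaussian sphere at r = 0.136 m (within the shell material, 0.0942 m < r < 0.229 m).
Only the shell between 0.0942 m and r is enclosed: Q_enc = ρ·(4π/3)(r³ − a³) = (-4.73×10^-4)·(4π/3)·((0.136)³ − (0.0942)³) = -3.328×10^-6 C.
Applying ∮E·dA = Q_enc/ε₀ with Φ = E(4πr²):
E = |Q_enc|/(4πε₀r²) = (3.328×10^-6)/(4π·8.85×10^-12·(0.136)²) = 1.62×10^6 N/C.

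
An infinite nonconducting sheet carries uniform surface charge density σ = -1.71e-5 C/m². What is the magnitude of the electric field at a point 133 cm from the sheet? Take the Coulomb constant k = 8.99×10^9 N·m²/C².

The symmetry is planar: E is normal to the sheet and the same magnitude on both sides. Take a pillbox straddling the sheet with end-cap area A.
Only the two end caps contribute flux: Φ = 2EA. With Q_enc = σA, Gauss's law gives E = |σ|/(2ε₀).
E = 2πk|σ| = 2π(8.99×10^9)(1.71×10^-5) = 9.66e5 N/C.

|E| = 9.66e5 N/C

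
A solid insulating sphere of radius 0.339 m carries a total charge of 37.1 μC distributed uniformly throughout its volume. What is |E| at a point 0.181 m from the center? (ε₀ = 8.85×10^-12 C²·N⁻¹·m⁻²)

|E| = 1.55e6 N/C

Symmetry ⇒ E = E(r) r̂. Gaussian sphere of radius r = 0.181 m (r < R).
Only the charge within r is enclosed: Q_enc = Q·(r/R)³ = (37.1 μC)·(0.181 m/0.339 m)³ = 5.647e-6 C.
Gauss's law: E·4πr² = Q_enc/ε₀.
E = |Q_enc|/(4πε₀r²) = (5.647×10^-6)/(4π·8.85×10^-12·(0.181)²) = 1.55×10^6 N/C.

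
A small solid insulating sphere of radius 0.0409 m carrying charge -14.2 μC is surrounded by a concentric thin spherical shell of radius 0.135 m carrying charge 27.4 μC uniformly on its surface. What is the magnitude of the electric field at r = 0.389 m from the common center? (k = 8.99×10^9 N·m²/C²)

By spherical symmetry E is radial; choose a Gaussian sphere of radius r = 0.389 m (r > 0.135 m, enclosing both).
Q_enc = (-14.2 μC) + (27.4 μC) = 1.32e-5 C.
Applying ∮E·dA = Q_enc/ε₀ with Φ = E(4πr²):
E = k|Q_enc|/r² = (8.99×10^9)(1.32×10^-5)/(0.389)² = 7.84×10^5 N/C.

|E| = 7.84×10^5 N/C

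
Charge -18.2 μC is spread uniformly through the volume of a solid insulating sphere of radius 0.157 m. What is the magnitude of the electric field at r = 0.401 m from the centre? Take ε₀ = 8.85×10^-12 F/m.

E ≈ 1.02×10^6 V/m

By spherical symmetry E is radial; choose a Gaussian sphere of radius r = 0.401 m (r > R, so the entire charge is enclosed).
Q_enc = -18.2 μC = -1.82×10^-5 C.
Gauss's law: E·4πr² = Q_enc/ε₀.
E = |Q_enc|/(4πε₀r²) = (1.82×10^-5)/(4π·8.85×10^-12·(0.401)²) = 1.02×10^6 N/C.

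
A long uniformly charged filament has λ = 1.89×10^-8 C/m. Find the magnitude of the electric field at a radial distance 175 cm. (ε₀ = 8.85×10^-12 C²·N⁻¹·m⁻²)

Take a coaxial cylindrical Gaussian surface of radius r = 175 cm and length L.
Q_enc = λL, so λ_enc = 1.89×10^-8 C/m.
Since E is radial and uniform over the curved surface, Φ = E·2πrL = Q_enc/ε₀ = λ_enc L/ε₀.
E = |λ_enc|/(2πε₀r) = (1.89e-8)/(2π·8.85×10^-12·1.75) = 194 N/C.

E ≈ 194 V/m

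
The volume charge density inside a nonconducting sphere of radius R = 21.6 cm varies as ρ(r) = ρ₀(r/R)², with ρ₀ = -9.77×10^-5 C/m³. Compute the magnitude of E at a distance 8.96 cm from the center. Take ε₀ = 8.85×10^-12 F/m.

By spherical symmetry E is radial; choose a Gaussian sphere of radius r = 8.96 cm (r < R).
Integrate the density: Q_enc = 4π ∫₀^r ρ₀(r'/R)^2 r'² dr' = 4πρ₀ r^5/(5·R²) = -3.039×10^-8 C.
By Gauss's law, ∮E·dA = E·4πr² = Q_enc/ε₀.
E = |Q_enc|/(4πε₀r²) = (3.039e-8)/(4π·8.85×10^-12·(0.0896)²) = 3.40×10^4 N/C.

E ≈ 3.40e4 N/C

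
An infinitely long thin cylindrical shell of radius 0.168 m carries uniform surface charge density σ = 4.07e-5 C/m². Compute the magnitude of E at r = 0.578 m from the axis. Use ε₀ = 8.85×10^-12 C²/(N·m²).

By cylindrical symmetry E is radial; use a coaxial Gaussian cylinder of radius 0.578 m and length L (r > 0.168 m).
The whole shell is enclosed: λ_enc = σ·2πR = (4.07×10^-5)·2π·(0.168) = 4.296×10^-5 C/m.
Applying ∮E·dA = Q_enc/ε₀ with the end caps contributing no flux:
E = |λ_enc|/(2πε₀r) = (4.296×10^-5)/(2π·8.85×10^-12·0.578) = 1.34e6 N/C.

|E| = 1.34×10^6 N/C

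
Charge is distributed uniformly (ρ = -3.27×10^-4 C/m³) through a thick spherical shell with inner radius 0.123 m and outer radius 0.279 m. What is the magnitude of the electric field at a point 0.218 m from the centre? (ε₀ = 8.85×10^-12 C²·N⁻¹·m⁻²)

Symmetry ⇒ E = E(r) r̂. Gaussian sphere of radius r = 0.218 m (within the shell material, 0.123 m < r < 0.279 m).
Enclosed charge is the volume from a to r: Q_enc = (4π/3)ρ(r³ − a³) = -1.164×10^-5 C.
Applying ∮E·dA = Q_enc/ε₀ with Φ = E(4πr²):
E = |Q_enc|/(4πε₀r²) = (1.164×10^-5)/(4π·8.85×10^-12·(0.218)²) = 2.20e6 N/C.

E = 2.20×10^6 N/C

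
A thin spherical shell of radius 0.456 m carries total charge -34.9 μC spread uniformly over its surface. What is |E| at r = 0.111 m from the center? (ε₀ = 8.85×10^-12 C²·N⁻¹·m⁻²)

|E| = 0 N/C

Symmetry ⇒ E = E(r) r̂. Gaussian sphere of radius r = 0.111 m (inside the shell, r < 0.456 m).
All the charge is outside the Gaussian surface: Q_enc = 0, hence E = 0 everywhere inside the shell.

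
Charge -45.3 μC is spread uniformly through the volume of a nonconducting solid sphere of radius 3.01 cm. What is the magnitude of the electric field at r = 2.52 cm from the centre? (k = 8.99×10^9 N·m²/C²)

E = 3.76×10^8 N/C

By spherical symmetry E is radial; choose a Gaussian sphere of radius r = 2.52 cm (r < R).
Only the charge within r is enclosed: Q_enc = Q·(r/R)³ = (-45.3 μC)·(2.52 cm/3.01 cm)³ = -2.658×10^-5 C.
Since E is radial and uniform over the Gaussian sphere, Φ = E·4πr² = Q_enc/ε₀.
E = k|Q_enc|/r² = (8.99×10^9)(2.658×10^-5)/(0.0252)² = 3.76×10^8 N/C.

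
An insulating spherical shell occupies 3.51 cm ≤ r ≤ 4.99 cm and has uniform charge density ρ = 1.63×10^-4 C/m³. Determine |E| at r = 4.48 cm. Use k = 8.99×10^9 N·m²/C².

1.43×10^5 N/C

Take a concentric spherical Gaussian surface of radius r = 4.48 cm (within the shell material, 3.51 cm < r < 4.99 cm).
Enclosed charge is the volume from a to r: Q_enc = (4π/3)ρ(r³ − a³) = 3.187e-8 C.
Gauss's law: E·4πr² = Q_enc/ε₀.
E = k|Q_enc|/r² = (8.99×10^9)(3.187e-8)/(0.0448)² = 1.43×10^5 N/C.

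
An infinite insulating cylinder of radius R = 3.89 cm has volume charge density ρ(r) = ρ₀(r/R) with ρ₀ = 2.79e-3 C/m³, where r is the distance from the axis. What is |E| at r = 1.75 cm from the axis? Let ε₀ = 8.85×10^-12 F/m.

|E| ≈ 8.27×10^5 N/C

Choose a coaxial cylinder of radius r = 1.75 cm (arbitrary length L) as the Gaussian surface (r < R).
λ_enc = ∫₀^r ρ(r')·2πr' dr' = (2πρ₀/R)·r^3/3 = 8.051×10^-7 C/m.
Applying ∮E·dA = Q_enc/ε₀ with the end caps contributing no flux:
E = |λ_enc|/(2πε₀r) = (8.051e-7)/(2π·8.85×10^-12·0.0175) = 8.27×10^5 N/C.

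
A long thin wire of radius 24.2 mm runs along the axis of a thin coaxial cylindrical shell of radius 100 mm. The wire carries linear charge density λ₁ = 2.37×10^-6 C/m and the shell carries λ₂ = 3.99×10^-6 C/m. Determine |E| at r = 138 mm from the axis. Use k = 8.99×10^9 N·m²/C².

Take a coaxial cylindrical Gaussian surface of radius r = 138 mm and length L (r > 100 mm, enclosing both).
λ_enc = λ₁ + λ₂ = (2.37e-6) + (3.99e-6) = 6.36×10^-6 C/m.
By Gauss's law (flux through the curved wall only), E·2πrL = λ_enc L/ε₀.
E = 2k|λ_enc|/r = 2(8.99×10^9)(6.36×10^-6)/(0.138) = 8.29×10^5 N/C.

|E| ≈ 8.29×10^5 V/m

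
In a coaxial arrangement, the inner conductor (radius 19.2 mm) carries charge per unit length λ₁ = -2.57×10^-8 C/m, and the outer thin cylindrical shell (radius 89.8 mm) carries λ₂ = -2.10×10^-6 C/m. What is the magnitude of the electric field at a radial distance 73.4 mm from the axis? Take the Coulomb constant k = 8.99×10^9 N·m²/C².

|E| = 6.30×10^3 N/C

Take a coaxial cylindrical Gaussian surface of radius r = 73.4 mm and length L (between the conductors, 19.2 mm < r < 89.8 mm).
The shell at 89.8 mm lies outside the Gaussian surface, so λ_enc = λ₁ = -2.57e-8 C/m.
Applying ∮E·dA = Q_enc/ε₀ with the end caps contributing no flux:
E = 2k|λ_enc|/r = 2(8.99×10^9)(2.57e-8)/(0.0734) = 6.30×10^3 N/C.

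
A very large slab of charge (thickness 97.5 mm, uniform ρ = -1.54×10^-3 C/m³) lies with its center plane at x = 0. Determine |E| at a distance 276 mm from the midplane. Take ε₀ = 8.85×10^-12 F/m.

The point |x| = 276 mm lies outside the slab (half-thickness 0.04875 m). A symmetric pillbox spanning the full slab encloses Q_enc = ρ·d·A.
Flux = 2EA ⇒ E = |ρ|d/(2ε₀), independent of distance outside.
E = (1.54e-3)(0.0975)/(2·8.85×10^-12) = 8.48×10^6 N/C.

|E| = 8.48×10^6 N/C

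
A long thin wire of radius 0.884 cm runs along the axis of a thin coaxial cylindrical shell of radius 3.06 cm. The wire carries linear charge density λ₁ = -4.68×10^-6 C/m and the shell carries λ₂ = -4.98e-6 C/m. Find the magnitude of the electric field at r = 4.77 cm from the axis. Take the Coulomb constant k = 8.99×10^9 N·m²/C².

E = 3.64×10^6 N/C

Coaxial Gaussian cylinder, radius r = 4.77 cm, length L (r > 3.06 cm, enclosing both).
λ_enc = λ₁ + λ₂ = (-4.68×10^-6) + (-4.98×10^-6) = -9.66e-6 C/m.
Applying ∮E·dA = Q_enc/ε₀ with the end caps contributing no flux:
E = 2k|λ_enc|/r = 2(8.99×10^9)(9.66×10^-6)/(0.0477) = 3.64×10^6 N/C.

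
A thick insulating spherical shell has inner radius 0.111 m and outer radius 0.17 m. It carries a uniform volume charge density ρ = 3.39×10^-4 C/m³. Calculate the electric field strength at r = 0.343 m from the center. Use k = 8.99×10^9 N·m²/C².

|E| = 3.85e5 V/m

By spherical symmetry E is radial; choose a Gaussian sphere of radius r = 0.343 m (r > 0.17 m, enclosing the whole shell).
Q_enc = ρ·(4π/3)(b³ − a³) = (3.39×10^-4)·(4π/3)·((0.17)³ − (0.111)³) = 5.034×10^-6 C.
Since E is radial and uniform over the Gaussian sphere, Φ = E·4πr² = Q_enc/ε₀.
E = k|Q_enc|/r² = (8.99×10^9)(5.034e-6)/(0.343)² = 3.85×10^5 N/C.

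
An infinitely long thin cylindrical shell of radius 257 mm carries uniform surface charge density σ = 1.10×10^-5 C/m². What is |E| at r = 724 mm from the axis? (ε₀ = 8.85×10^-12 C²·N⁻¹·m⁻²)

Coaxial Gaussian cylinder, radius r = 724 mm, length L (r > 257 mm).
The whole shell is enclosed: λ_enc = σ·2πR = (1.10e-5)·2π·(0.257) = 1.776e-5 C/m.
Since E is radial and uniform over the curved surface, Φ = E·2πrL = Q_enc/ε₀ = λ_enc L/ε₀.
E = |λ_enc|/(2πε₀r) = (1.776×10^-5)/(2π·8.85×10^-12·0.724) = 4.41×10^5 N/C.

E = 4.41e5 N/C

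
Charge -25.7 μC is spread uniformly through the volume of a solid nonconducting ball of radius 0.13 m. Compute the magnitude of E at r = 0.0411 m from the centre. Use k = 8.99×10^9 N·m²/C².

|E| ≈ 4.32×10^6 N/C

Take a concentric spherical Gaussian surface of radius r = 0.0411 m (r < R).
For a uniform sphere the enclosed fraction is (r/R)³, so Q_enc = (-25.7 μC)(0.0411/0.13)³ = -8.121e-7 C.
Since E is radial and uniform over the Gaussian sphere, Φ = E·4πr² = Q_enc/ε₀.
E = k|Q_enc|/r² = (8.99×10^9)(8.121e-7)/(0.0411)² = 4.32e6 N/C.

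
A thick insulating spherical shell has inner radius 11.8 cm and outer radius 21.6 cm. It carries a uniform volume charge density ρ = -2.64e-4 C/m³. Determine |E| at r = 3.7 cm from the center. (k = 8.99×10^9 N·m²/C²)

By spherical symmetry E is radial; choose a Gaussian sphere of radius r = 3.7 cm (r < 11.8 cm, inside the empty cavity).
No charge is enclosed, so by Gauss's law E·4πr² = 0 ⇒ E = 0.

E = 0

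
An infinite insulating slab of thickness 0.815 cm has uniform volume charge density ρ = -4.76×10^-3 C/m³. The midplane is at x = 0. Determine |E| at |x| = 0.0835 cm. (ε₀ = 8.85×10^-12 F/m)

By symmetry E is perpendicular to the slab. A Gaussian pillbox from −0.0835 cm to +0.0835 cm (face area A) lies entirely within the slab.
Q_enc = ρ·(2x)·A and flux = 2EA, so 2EA = 2ρxA/ε₀ ⇒ E = |ρ|x/ε₀.
E = (4.76e-3)(0.000835)/(8.85×10^-12) = 4.49×10^5 N/C.

E = 4.49e5 V/m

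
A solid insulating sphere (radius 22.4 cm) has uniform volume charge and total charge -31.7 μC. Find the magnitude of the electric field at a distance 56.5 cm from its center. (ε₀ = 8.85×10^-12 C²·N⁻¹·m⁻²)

E ≈ 8.93×10^5 N/C

Take a concentric spherical Gaussian surface of radius r = 56.5 cm (r > R, so the entire charge is enclosed).
Q_enc = -31.7 μC = -3.17×10^-5 C.
Since E is radial and uniform over the Gaussian sphere, Φ = E·4πr² = Q_enc/ε₀.
E = |Q_enc|/(4πε₀r²) = (3.17e-5)/(4π·8.85×10^-12·(0.565)²) = 8.93×10^5 N/C.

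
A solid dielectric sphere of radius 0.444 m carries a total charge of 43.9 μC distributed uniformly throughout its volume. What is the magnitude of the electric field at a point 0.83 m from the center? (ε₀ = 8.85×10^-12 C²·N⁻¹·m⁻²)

Symmetry ⇒ E = E(r) r̂. Gaussian sphere of radius r = 0.83 m (r > R, so the entire charge is enclosed).
Q_enc = 43.9 μC = 4.39×10^-5 C.
By Gauss's law, ∮E·dA = E·4πr² = Q_enc/ε₀.
E = |Q_enc|/(4πε₀r²) = (4.39×10^-5)/(4π·8.85×10^-12·(0.83)²) = 5.73×10^5 N/C.

E = 5.73e5 N/C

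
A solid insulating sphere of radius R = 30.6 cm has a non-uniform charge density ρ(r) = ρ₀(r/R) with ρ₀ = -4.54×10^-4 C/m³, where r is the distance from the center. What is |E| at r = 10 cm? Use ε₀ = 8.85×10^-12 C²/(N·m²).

|E| ≈ 4.19×10^5 V/m

By spherical symmetry E is radial; choose a Gaussian sphere of radius r = 10 cm (r < R).
Integrate the density: Q_enc = 4π ∫₀^r ρ₀(r'/R)^1 r'² dr' = 4πρ₀ r^4/(4·R) = -4.661×10^-7 C.
Since E is radial and uniform over the Gaussian sphere, Φ = E·4πr² = Q_enc/ε₀.
E = |Q_enc|/(4πε₀r²) = (4.661×10^-7)/(4π·8.85×10^-12·(0.1)²) = 4.19×10^5 N/C.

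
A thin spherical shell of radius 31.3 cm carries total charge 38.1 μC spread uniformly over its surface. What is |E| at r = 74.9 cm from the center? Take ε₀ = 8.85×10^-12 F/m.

Use a concentric Gaussian sphere at r = 74.9 cm (r > 31.3 cm).
The entire shell is enclosed: Q_enc = 3.81e-5 C.
Since E is radial and uniform over the Gaussian sphere, Φ = E·4πr² = Q_enc/ε₀.
E = |Q_enc|/(4πε₀r²) = (3.81×10^-5)/(4π·8.85×10^-12·(0.749)²) = 6.11×10^5 N/C.

|E| = 6.11×10^5 V/m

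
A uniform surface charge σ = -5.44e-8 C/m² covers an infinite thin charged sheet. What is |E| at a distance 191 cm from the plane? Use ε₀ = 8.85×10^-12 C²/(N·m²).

By planar symmetry E is perpendicular to the sheet and uniform; use a Gaussian pillbox with flat faces of area A on each side of the sheet.
Flux Φ = 2EA and Q_enc = σA, so 2EA = σA/ε₀ ⇒ E = |σ|/(2ε₀), independent of distance.
E = |σ|/(2ε₀) = (5.44×10^-8)/(2·8.85×10^-12) = 3.07e3 N/C.

3.07×10^3 N/C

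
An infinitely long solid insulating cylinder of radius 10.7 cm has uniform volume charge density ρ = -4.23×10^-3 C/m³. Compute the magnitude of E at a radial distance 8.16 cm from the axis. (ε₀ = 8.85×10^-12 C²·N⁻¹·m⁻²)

By cylindrical symmetry E is radial; use a coaxial Gaussian cylinder of radius 8.16 cm and length L (r < R).
Enclosed charge per unit length: λ_enc = ρ·πr² = (-4.23×10^-3)π(0.0816)² = -8.849×10^-5 C/m.
Since E is radial and uniform over the curved surface, Φ = E·2πrL = Q_enc/ε₀ = λ_enc L/ε₀.
E = |λ_enc|/(2πε₀r) = (8.849e-5)/(2π·8.85×10^-12·0.0816) = 1.95×10^7 N/C.

|E| ≈ 1.95×10^7 N/C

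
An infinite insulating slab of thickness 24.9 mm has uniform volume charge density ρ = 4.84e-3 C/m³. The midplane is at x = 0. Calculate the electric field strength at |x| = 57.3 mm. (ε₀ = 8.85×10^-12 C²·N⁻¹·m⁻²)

The point |x| = 57.3 mm lies outside the slab (half-thickness 0.01245 m). A symmetric pillbox spanning the full slab encloses Q_enc = ρ·d·A.
Flux = 2EA ⇒ E = |ρ|d/(2ε₀), independent of distance outside.
E = (4.84×10^-3)(0.0249)/(2·8.85×10^-12) = 6.81×10^6 N/C.

E = 6.81×10^6 V/m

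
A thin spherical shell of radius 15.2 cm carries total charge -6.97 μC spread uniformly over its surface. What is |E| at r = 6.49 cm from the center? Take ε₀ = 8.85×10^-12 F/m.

E = 0

Use a concentric Gaussian sphere at r = 6.49 cm (inside the shell, r < 15.2 cm).
All the charge is outside the Gaussian surface: Q_enc = 0, hence E = 0 everywhere inside the shell.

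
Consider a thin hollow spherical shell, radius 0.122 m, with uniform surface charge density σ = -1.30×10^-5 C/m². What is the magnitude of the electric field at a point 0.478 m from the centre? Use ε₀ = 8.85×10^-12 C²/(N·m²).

Take a concentric spherical Gaussian surface of radius r = 0.478 m (r > 0.122 m).
The entire shell is enclosed: Q_enc = σ·4πR² = (-1.30×10^-5)·4π·(0.122)² = -2.431×10^-6 C.
Since E is radial and uniform over the Gaussian sphere, Φ = E·4πr² = Q_enc/ε₀.
E = |Q_enc|/(4πε₀r²) = (2.431×10^-6)/(4π·8.85×10^-12·(0.478)²) = 9.57×10^4 N/C.

E = 9.57×10^4 N/C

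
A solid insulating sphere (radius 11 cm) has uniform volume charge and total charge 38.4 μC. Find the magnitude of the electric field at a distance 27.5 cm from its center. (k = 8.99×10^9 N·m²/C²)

|E| ≈ 4.56×10^6 V/m

Symmetry ⇒ E = E(r) r̂. Gaussian sphere of radius r = 27.5 cm (r > R, so the entire charge is enclosed).
Q_enc = 38.4 μC = 3.84e-5 C.
By Gauss's law, ∮E·dA = E·4πr² = Q_enc/ε₀.
E = k|Q_enc|/r² = (8.99×10^9)(3.84e-5)/(0.275)² = 4.56×10^6 N/C.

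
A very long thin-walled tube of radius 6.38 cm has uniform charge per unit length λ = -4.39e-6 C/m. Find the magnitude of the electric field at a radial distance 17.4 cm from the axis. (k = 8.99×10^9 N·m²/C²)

Choose a coaxial cylinder of radius r = 17.4 cm (arbitrary length L) as the Gaussian surface (r > 6.38 cm).
The full line charge is enclosed: λ_enc = -4.39×10^-6 C/m.
Since E is radial and uniform over the curved surface, Φ = E·2πrL = Q_enc/ε₀ = λ_enc L/ε₀.
E = 2k|λ_enc|/r = 2(8.99×10^9)(4.39×10^-6)/(0.174) = 4.54×10^5 N/C.

4.54×10^5 V/m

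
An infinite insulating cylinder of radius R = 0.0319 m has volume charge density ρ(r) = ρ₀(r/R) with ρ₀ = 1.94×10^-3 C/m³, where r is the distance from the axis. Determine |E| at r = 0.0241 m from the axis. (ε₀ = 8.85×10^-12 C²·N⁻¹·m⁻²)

|E| = 1.33×10^6 N/C

Take a coaxial cylindrical Gaussian surface of radius r = 0.0241 m and length L (r < R).
λ_enc = ∫₀^r ρ(r')·2πr' dr' = (2πρ₀/R)·r^3/3 = 1.783×10^-6 C/m.
Gauss's law: E·2πrL = λ_enc L/ε₀.
E = |λ_enc|/(2πε₀r) = (1.783×10^-6)/(2π·8.85×10^-12·0.0241) = 1.33e6 N/C.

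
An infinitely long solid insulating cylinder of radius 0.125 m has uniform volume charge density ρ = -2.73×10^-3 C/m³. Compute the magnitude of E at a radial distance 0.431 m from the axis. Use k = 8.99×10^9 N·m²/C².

Coaxial Gaussian cylinder, radius r = 0.431 m, length L (r > 0.125 m, full cross-section enclosed).
λ_enc = ρ·πR² = (-2.73×10^-3)π(0.125)² = -1.34×10^-4 C/m.
Applying ∮E·dA = Q_enc/ε₀ with the end caps contributing no flux:
E = 2k|λ_enc|/r = 2(8.99×10^9)(1.34×10^-4)/(0.431) = 5.59e6 N/C.

|E| = 5.59×10^6 N/C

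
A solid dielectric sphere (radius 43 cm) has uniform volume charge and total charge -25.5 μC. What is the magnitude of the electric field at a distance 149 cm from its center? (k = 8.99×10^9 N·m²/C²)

E ≈ 1.03×10^5 V/m

Use a concentric Gaussian sphere at r = 149 cm (r > R, so the entire charge is enclosed).
Q_enc = -25.5 μC = -2.55×10^-5 C.
Since E is radial and uniform over the Gaussian sphere, Φ = E·4πr² = Q_enc/ε₀.
E = k|Q_enc|/r² = (8.99×10^9)(2.55×10^-5)/(1.49)² = 1.03e5 N/C.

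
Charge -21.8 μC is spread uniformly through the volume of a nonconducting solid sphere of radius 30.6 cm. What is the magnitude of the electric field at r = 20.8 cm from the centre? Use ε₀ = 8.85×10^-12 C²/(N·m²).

Use a concentric Gaussian sphere at r = 20.8 cm (r < R).
Only the charge within r is enclosed: Q_enc = Q·(r/R)³ = (-21.8 μC)·(20.8 cm/30.6 cm)³ = -6.847×10^-6 C.
Applying ∮E·dA = Q_enc/ε₀ with Φ = E(4πr²):
E = |Q_enc|/(4πε₀r²) = (6.847×10^-6)/(4π·8.85×10^-12·(0.208)²) = 1.42e6 N/C.

|E| ≈ 1.42×10^6 V/m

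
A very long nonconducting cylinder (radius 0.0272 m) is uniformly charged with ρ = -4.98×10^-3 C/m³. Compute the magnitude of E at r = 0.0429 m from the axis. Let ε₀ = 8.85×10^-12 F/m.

Coaxial Gaussian cylinder, radius r = 0.0429 m, length L (r > 0.0272 m, full cross-section enclosed).
λ_enc = ρ·πR² = (-4.98×10^-3)π(0.0272)² = -1.157×10^-5 C/m.
Gauss's law: E·2πrL = λ_enc L/ε₀.
E = |λ_enc|/(2πε₀r) = (1.157×10^-5)/(2π·8.85×10^-12·0.0429) = 4.85e6 N/C.

E = 4.85×10^6 N/C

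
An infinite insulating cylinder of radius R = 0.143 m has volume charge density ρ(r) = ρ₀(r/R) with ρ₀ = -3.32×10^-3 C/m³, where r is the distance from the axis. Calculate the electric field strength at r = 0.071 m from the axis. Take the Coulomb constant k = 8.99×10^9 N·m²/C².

Coaxial Gaussian cylinder, radius r = 0.071 m, length L (r < R).
Integrating ρ over the cross-section to radius r: λ_enc = (2πρ₀/R) ∫₀^r r'^2 dr' = 2πρ₀ r^3/(3·R) = -1.74×10^-5 C/m.
Gauss's law: E·2πrL = λ_enc L/ε₀.
E = 2k|λ_enc|/r = 2(8.99×10^9)(1.74e-5)/(0.071) = 4.41×10^6 N/C.

|E| ≈ 4.41×10^6 N/C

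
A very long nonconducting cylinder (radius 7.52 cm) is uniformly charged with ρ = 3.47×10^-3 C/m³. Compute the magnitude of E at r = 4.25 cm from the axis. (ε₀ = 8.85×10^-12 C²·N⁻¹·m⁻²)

|E| = 8.33×10^6 N/C

Coaxial Gaussian cylinder, radius r = 4.25 cm, length L (r < R).
Enclosed charge per unit length: λ_enc = ρ·πr² = (3.47e-3)π(0.0425)² = 1.969e-5 C/m.
Gauss's law: E·2πrL = λ_enc L/ε₀.
E = |λ_enc|/(2πε₀r) = (1.969×10^-5)/(2π·8.85×10^-12·0.0425) = 8.33e6 N/C.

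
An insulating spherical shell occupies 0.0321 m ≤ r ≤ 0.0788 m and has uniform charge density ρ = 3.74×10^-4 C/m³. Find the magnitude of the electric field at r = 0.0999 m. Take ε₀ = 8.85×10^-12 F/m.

By spherical symmetry E is radial; choose a Gaussian sphere of radius r = 0.0999 m (r > 0.0788 m, enclosing the whole shell).
Q_enc = ρ·(4π/3)(b³ − a³) = (3.74×10^-4)·(4π/3)·((0.0788)³ − (0.0321)³) = 7.147e-7 C.
By Gauss's law, ∮E·dA = E·4πr² = Q_enc/ε₀.
E = |Q_enc|/(4πε₀r²) = (7.147e-7)/(4π·8.85×10^-12·(0.0999)²) = 6.44e5 N/C.

6.44×10^5 N/C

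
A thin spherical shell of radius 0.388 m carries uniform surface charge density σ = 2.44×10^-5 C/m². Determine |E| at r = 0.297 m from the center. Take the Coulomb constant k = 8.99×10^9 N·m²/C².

By spherical symmetry E is radial; choose a Gaussian sphere of radius r = 0.297 m (inside the shell, r < 0.388 m).
All the charge is outside the Gaussian surface: Q_enc = 0, hence E = 0 everywhere inside the shell.

E = 0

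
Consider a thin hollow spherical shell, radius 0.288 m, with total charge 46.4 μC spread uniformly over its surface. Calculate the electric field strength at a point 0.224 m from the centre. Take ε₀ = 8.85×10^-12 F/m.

E = 0

Symmetry ⇒ E = E(r) r̂. Gaussian sphere of radius r = 0.224 m (inside the shell, r < 0.288 m).
All the charge is outside the Gaussian surface: Q_enc = 0, hence E = 0 everywhere inside the shell.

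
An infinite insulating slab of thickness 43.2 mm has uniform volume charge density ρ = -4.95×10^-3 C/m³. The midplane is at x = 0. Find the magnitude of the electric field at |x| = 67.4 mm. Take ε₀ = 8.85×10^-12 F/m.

E ≈ 1.21×10^7 N/C

The point |x| = 67.4 mm lies outside the slab (half-thickness 0.0216 m). A symmetric pillbox spanning the full slab encloses Q_enc = ρ·d·A.
Flux = 2EA ⇒ E = |ρ|d/(2ε₀), independent of distance outside.
E = (4.95×10^-3)(0.0432)/(2·8.85×10^-12) = 1.21×10^7 N/C.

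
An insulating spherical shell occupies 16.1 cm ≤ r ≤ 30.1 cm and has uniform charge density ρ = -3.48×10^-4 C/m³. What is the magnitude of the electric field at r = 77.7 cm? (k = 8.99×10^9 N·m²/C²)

Symmetry ⇒ E = E(r) r̂. Gaussian sphere of radius r = 77.7 cm (r > 30.1 cm, enclosing the whole shell).
Q_enc = ρ·(4π/3)(b³ − a³) = (-3.48×10^-4)·(4π/3)·((0.301)³ − (0.161)³) = -3.367×10^-5 C.
By Gauss's law, ∮E·dA = E·4πr² = Q_enc/ε₀.
E = k|Q_enc|/r² = (8.99×10^9)(3.367×10^-5)/(0.777)² = 5.01×10^5 N/C.

|E| = 5.01×10^5 N/C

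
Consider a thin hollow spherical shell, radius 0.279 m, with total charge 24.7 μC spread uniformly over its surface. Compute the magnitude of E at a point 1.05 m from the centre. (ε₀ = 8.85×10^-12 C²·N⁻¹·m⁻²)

E ≈ 2.01×10^5 N/C

Use a concentric Gaussian sphere at r = 1.05 m (r > 0.279 m).
The entire shell is enclosed: Q_enc = 2.47×10^-5 C.
Since E is radial and uniform over the Gaussian sphere, Φ = E·4πr² = Q_enc/ε₀.
E = |Q_enc|/(4πε₀r²) = (2.47e-5)/(4π·8.85×10^-12·(1.05)²) = 2.01e5 N/C.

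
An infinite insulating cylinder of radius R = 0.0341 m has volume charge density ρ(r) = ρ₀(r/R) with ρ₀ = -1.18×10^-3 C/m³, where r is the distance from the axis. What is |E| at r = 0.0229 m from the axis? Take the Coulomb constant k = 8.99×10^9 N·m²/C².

|E| = 6.83×10^5 N/C

Take a coaxial cylindrical Gaussian surface of radius r = 0.0229 m and length L (r < R).
λ_enc = ∫₀^r ρ(r')·2πr' dr' = (2πρ₀/R)·r^3/3 = -8.703×10^-7 C/m.
Applying ∮E·dA = Q_enc/ε₀ with the end caps contributing no flux:
E = 2k|λ_enc|/r = 2(8.99×10^9)(8.703e-7)/(0.0229) = 6.83×10^5 N/C.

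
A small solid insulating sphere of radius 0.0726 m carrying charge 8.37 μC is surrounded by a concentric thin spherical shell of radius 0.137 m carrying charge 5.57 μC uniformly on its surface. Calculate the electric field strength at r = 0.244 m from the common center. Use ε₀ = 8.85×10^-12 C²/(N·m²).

By spherical symmetry E is radial; choose a Gaussian sphere of radius r = 0.244 m (r > 0.137 m, enclosing both).
Q_enc = (8.37 μC) + (5.57 μC) = 1.394×10^-5 C.
By Gauss's law, ∮E·dA = E·4πr² = Q_enc/ε₀.
E = |Q_enc|/(4πε₀r²) = (1.394×10^-5)/(4π·8.85×10^-12·(0.244)²) = 2.11×10^6 N/C.

|E| = 2.11e6 N/C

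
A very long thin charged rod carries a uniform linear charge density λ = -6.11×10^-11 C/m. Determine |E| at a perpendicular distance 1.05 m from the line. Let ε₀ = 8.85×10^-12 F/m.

|E| ≈ 1.05 N/C

Coaxial Gaussian cylinder, radius r = 1.05 m, length L.
Q_enc = λL, so λ_enc = -6.11×10^-11 C/m.
By Gauss's law (flux through the curved wall only), E·2πrL = λ_enc L/ε₀.
E = |λ_enc|/(2πε₀r) = (6.11e-11)/(2π·8.85×10^-12·1.05) = 1.05 N/C.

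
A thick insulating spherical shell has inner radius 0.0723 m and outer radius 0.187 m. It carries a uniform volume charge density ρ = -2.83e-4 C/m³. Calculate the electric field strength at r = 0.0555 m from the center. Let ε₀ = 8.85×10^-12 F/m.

E = 0

Take a concentric spherical Gaussian surface of radius r = 0.0555 m (r < 0.0723 m, inside the empty cavity).
Q_enc = 0 (all charge lies at larger r); Gauss's law gives E = 0.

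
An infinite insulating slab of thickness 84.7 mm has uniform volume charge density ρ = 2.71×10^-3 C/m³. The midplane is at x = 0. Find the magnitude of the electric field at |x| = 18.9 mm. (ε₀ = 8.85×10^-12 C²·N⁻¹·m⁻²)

E = 5.79×10^6 N/C

By symmetry E is perpendicular to the slab. A Gaussian pillbox from −18.9 mm to +18.9 mm (face area A) lies entirely within the slab.
Q_enc = ρ·(2x)·A and flux = 2EA, so 2EA = 2ρxA/ε₀ ⇒ E = |ρ|x/ε₀.
E = (2.71×10^-3)(0.0189)/(8.85×10^-12) = 5.79×10^6 N/C.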